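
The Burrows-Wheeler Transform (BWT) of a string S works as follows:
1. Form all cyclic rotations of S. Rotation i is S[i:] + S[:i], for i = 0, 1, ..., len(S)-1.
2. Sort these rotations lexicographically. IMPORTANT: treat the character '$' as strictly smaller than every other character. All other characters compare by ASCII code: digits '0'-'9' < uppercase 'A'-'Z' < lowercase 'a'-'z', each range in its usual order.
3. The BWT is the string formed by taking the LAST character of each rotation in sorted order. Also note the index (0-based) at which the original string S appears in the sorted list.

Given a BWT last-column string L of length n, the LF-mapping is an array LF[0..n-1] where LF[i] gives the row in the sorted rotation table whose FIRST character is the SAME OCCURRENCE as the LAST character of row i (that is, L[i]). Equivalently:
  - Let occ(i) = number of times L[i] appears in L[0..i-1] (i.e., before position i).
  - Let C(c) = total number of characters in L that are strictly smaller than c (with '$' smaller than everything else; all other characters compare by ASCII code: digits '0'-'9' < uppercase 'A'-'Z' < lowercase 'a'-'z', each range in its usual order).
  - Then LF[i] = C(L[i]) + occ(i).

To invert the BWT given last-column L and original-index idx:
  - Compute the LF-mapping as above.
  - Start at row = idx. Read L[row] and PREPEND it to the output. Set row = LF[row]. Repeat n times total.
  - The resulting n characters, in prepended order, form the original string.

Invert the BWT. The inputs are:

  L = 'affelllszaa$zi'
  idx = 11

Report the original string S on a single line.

LF mapping: 1 5 6 4 8 9 10 11 12 2 3 0 13 7
Walk LF starting at row 11, prepending L[row]:
  step 1: row=11, L[11]='$', prepend. Next row=LF[11]=0
  step 2: row=0, L[0]='a', prepend. Next row=LF[0]=1
  step 3: row=1, L[1]='f', prepend. Next row=LF[1]=5
  step 4: row=5, L[5]='l', prepend. Next row=LF[5]=9
  step 5: row=9, L[9]='a', prepend. Next row=LF[9]=2
  step 6: row=2, L[2]='f', prepend. Next row=LF[2]=6
  step 7: row=6, L[6]='l', prepend. Next row=LF[6]=10
  step 8: row=10, L[10]='a', prepend. Next row=LF[10]=3
  step 9: row=3, L[3]='e', prepend. Next row=LF[3]=4
  step 10: row=4, L[4]='l', prepend. Next row=LF[4]=8
  step 11: row=8, L[8]='z', prepend. Next row=LF[8]=12
  step 12: row=12, L[12]='z', prepend. Next row=LF[12]=13
  step 13: row=13, L[13]='i', prepend. Next row=LF[13]=7
  step 14: row=7, L[7]='s', prepend. Next row=LF[7]=11
Reversed output: sizzlealfalfa$

Answer: sizzlealfalfa$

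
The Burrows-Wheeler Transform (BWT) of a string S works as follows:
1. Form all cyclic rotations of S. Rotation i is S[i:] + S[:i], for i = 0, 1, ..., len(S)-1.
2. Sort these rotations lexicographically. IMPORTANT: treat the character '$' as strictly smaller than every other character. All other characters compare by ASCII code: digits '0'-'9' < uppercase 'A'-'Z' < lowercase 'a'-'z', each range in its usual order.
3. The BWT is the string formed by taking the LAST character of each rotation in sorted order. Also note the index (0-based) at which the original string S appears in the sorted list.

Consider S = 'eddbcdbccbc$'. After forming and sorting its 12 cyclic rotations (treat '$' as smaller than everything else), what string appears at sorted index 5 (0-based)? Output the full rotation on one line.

All 12 rotations (rotation i = S[i:]+S[:i]):
  rot[0] = eddbcdbccbc$
  rot[1] = ddbcdbccbc$e
  rot[2] = dbcdbccbc$ed
  rot[3] = bcdbccbc$edd
  rot[4] = cdbccbc$eddb
  rot[5] = dbccbc$eddbc
  rot[6] = bccbc$eddbcd
  rot[7] = ccbc$eddbcdb
  rot[8] = cbc$eddbcdbc
  rot[9] = bc$eddbcdbcc
  rot[10] = c$eddbcdbccb
  rot[11] = $eddbcdbccbc
Sorted (with $ < everything):
  sorted[0] = $eddbcdbccbc
  sorted[1] = bc$eddbcdbcc
  sorted[2] = bccbc$eddbcd
  sorted[3] = bcdbccbc$edd
  sorted[4] = c$eddbcdbccb
  sorted[5] = cbc$eddbcdbc
  sorted[6] = ccbc$eddbcdb
  sorted[7] = cdbccbc$eddb
  sorted[8] = dbccbc$eddbc
  sorted[9] = dbcdbccbc$ed
  sorted[10] = ddbcdbccbc$e
  sorted[11] = eddbcdbccbc$
sorted[5] = cbc$eddbcdbc

Answer: cbc$eddbcdbc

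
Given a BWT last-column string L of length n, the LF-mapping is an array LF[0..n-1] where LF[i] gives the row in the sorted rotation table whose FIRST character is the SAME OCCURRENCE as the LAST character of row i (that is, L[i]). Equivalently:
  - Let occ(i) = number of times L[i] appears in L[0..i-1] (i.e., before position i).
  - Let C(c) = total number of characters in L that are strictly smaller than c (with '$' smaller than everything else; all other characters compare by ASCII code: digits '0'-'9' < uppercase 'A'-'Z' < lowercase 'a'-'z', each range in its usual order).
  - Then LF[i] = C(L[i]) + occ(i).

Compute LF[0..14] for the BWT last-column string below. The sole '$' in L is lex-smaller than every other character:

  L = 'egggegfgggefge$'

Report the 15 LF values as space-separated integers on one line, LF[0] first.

Answer: 1 7 8 9 2 10 5 11 12 13 3 6 14 4 0

Derivation:
Char counts: '$':1, 'e':4, 'f':2, 'g':8
C (first-col start): C('$')=0, C('e')=1, C('f')=5, C('g')=7
L[0]='e': occ=0, LF[0]=C('e')+0=1+0=1
L[1]='g': occ=0, LF[1]=C('g')+0=7+0=7
L[2]='g': occ=1, LF[2]=C('g')+1=7+1=8
L[3]='g': occ=2, LF[3]=C('g')+2=7+2=9
L[4]='e': occ=1, LF[4]=C('e')+1=1+1=2
L[5]='g': occ=3, LF[5]=C('g')+3=7+3=10
L[6]='f': occ=0, LF[6]=C('f')+0=5+0=5
L[7]='g': occ=4, LF[7]=C('g')+4=7+4=11
L[8]='g': occ=5, LF[8]=C('g')+5=7+5=12
L[9]='g': occ=6, LF[9]=C('g')+6=7+6=13
L[10]='e': occ=2, LF[10]=C('e')+2=1+2=3
L[11]='f': occ=1, LF[11]=C('f')+1=5+1=6
L[12]='g': occ=7, LF[12]=C('g')+7=7+7=14
L[13]='e': occ=3, LF[13]=C('e')+3=1+3=4
L[14]='$': occ=0, LF[14]=C('$')+0=0+0=0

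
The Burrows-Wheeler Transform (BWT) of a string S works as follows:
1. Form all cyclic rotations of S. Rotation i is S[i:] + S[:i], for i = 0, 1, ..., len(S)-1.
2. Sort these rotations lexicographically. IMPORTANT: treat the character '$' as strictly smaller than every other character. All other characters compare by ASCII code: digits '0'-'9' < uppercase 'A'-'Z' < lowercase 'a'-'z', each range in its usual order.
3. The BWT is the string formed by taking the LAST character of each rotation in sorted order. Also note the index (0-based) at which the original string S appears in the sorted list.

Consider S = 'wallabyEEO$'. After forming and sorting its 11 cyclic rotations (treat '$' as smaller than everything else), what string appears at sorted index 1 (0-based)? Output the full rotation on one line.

All 11 rotations (rotation i = S[i:]+S[:i]):
  rot[0] = wallabyEEO$
  rot[1] = allabyEEO$w
  rot[2] = llabyEEO$wa
  rot[3] = labyEEO$wal
  rot[4] = abyEEO$wall
  rot[5] = byEEO$walla
  rot[6] = yEEO$wallab
  rot[7] = EEO$wallaby
  rot[8] = EO$wallabyE
  rot[9] = O$wallabyEE
  rot[10] = $wallabyEEO
Sorted (with $ < everything):
  sorted[0] = $wallabyEEO
  sorted[1] = EEO$wallaby
  sorted[2] = EO$wallabyE
  sorted[3] = O$wallabyEE
  sorted[4] = abyEEO$wall
  sorted[5] = allabyEEO$w
  sorted[6] = byEEO$walla
  sorted[7] = labyEEO$wal
  sorted[8] = llabyEEO$wa
  sorted[9] = wallabyEEO$
  sorted[10] = yEEO$wallab
sorted[1] = EEO$wallaby

Answer: EEO$wallaby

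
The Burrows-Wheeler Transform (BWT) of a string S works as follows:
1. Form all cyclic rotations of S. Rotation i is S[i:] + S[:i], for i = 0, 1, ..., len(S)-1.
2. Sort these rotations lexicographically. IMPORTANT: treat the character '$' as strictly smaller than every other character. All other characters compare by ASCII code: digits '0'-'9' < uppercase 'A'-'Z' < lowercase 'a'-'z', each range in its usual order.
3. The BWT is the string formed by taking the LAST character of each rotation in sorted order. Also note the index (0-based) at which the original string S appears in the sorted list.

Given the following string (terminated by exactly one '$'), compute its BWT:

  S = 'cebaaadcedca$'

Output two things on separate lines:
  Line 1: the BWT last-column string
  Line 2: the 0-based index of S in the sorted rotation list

All 13 rotations (rotation i = S[i:]+S[:i]):
  rot[0] = cebaaadcedca$
  rot[1] = ebaaadcedca$c
  rot[2] = baaadcedca$ce
  rot[3] = aaadcedca$ceb
  rot[4] = aadcedca$ceba
  rot[5] = adcedca$cebaa
  rot[6] = dcedca$cebaaa
  rot[7] = cedca$cebaaad
  rot[8] = edca$cebaaadc
  rot[9] = dca$cebaaadce
  rot[10] = ca$cebaaadced
  rot[11] = a$cebaaadcedc
  rot[12] = $cebaaadcedca
Sorted (with $ < everything):
  sorted[0] = $cebaaadcedca  (last char: 'a')
  sorted[1] = a$cebaaadcedc  (last char: 'c')
  sorted[2] = aaadcedca$ceb  (last char: 'b')
  sorted[3] = aadcedca$ceba  (last char: 'a')
  sorted[4] = adcedca$cebaa  (last char: 'a')
  sorted[5] = baaadcedca$ce  (last char: 'e')
  sorted[6] = ca$cebaaadced  (last char: 'd')
  sorted[7] = cebaaadcedca$  (last char: '$')
  sorted[8] = cedca$cebaaad  (last char: 'd')
  sorted[9] = dca$cebaaadce  (last char: 'e')
  sorted[10] = dcedca$cebaaa  (last char: 'a')
  sorted[11] = ebaaadcedca$c  (last char: 'c')
  sorted[12] = edca$cebaaadc  (last char: 'c')
Last column: acbaaed$deacc
Original string S is at sorted index 7

Answer: acbaaed$deacc
7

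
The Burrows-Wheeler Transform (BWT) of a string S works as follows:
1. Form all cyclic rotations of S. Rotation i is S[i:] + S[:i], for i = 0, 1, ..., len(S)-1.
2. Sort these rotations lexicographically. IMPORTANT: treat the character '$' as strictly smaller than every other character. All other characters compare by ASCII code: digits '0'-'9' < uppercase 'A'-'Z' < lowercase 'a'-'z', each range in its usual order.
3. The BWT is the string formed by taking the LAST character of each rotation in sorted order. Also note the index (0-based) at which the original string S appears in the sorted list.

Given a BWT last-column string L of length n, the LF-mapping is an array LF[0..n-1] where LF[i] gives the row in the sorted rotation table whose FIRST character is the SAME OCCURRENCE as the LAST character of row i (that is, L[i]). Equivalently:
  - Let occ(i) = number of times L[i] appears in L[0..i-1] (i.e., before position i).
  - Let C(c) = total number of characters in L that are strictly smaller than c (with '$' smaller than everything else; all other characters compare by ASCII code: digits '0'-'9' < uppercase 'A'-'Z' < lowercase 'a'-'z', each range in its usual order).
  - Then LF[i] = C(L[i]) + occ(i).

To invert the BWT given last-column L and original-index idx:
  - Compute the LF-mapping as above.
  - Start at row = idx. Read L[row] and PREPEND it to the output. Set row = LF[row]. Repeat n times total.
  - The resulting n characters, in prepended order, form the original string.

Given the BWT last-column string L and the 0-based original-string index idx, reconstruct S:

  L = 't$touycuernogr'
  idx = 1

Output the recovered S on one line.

Answer: counteryogurt$

Derivation:
LF mapping: 9 0 10 5 11 13 1 12 2 7 4 6 3 8
Walk LF starting at row 1, prepending L[row]:
  step 1: row=1, L[1]='$', prepend. Next row=LF[1]=0
  step 2: row=0, L[0]='t', prepend. Next row=LF[0]=9
  step 3: row=9, L[9]='r', prepend. Next row=LF[9]=7
  step 4: row=7, L[7]='u', prepend. Next row=LF[7]=12
  step 5: row=12, L[12]='g', prepend. Next row=LF[12]=3
  step 6: row=3, L[3]='o', prepend. Next row=LF[3]=5
  step 7: row=5, L[5]='y', prepend. Next row=LF[5]=13
  step 8: row=13, L[13]='r', prepend. Next row=LF[13]=8
  step 9: row=8, L[8]='e', prepend. Next row=LF[8]=2
  step 10: row=2, L[2]='t', prepend. Next row=LF[2]=10
  step 11: row=10, L[10]='n', prepend. Next row=LF[10]=4
  step 12: row=4, L[4]='u', prepend. Next row=LF[4]=11
  step 13: row=11, L[11]='o', prepend. Next row=LF[11]=6
  step 14: row=6, L[6]='c', prepend. Next row=LF[6]=1
Reversed output: counteryogurt$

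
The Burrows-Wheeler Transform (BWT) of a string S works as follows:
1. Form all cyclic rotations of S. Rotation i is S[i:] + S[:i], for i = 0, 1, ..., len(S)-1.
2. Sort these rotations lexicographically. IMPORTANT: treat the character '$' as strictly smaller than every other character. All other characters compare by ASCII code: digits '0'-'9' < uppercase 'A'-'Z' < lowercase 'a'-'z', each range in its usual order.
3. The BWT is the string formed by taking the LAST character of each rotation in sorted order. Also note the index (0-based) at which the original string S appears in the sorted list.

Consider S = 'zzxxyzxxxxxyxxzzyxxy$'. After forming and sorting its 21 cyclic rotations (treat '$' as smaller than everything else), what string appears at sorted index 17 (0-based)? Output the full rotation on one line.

All 21 rotations (rotation i = S[i:]+S[:i]):
  rot[0] = zzxxyzxxxxxyxxzzyxxy$
  rot[1] = zxxyzxxxxxyxxzzyxxy$z
  rot[2] = xxyzxxxxxyxxzzyxxy$zz
  rot[3] = xyzxxxxxyxxzzyxxy$zzx
  rot[4] = yzxxxxxyxxzzyxxy$zzxx
  rot[5] = zxxxxxyxxzzyxxy$zzxxy
  rot[6] = xxxxxyxxzzyxxy$zzxxyz
  rot[7] = xxxxyxxzzyxxy$zzxxyzx
  rot[8] = xxxyxxzzyxxy$zzxxyzxx
  rot[9] = xxyxxzzyxxy$zzxxyzxxx
  rot[10] = xyxxzzyxxy$zzxxyzxxxx
  rot[11] = yxxzzyxxy$zzxxyzxxxxx
  rot[12] = xxzzyxxy$zzxxyzxxxxxy
  rot[13] = xzzyxxy$zzxxyzxxxxxyx
  rot[14] = zzyxxy$zzxxyzxxxxxyxx
  rot[15] = zyxxy$zzxxyzxxxxxyxxz
  rot[16] = yxxy$zzxxyzxxxxxyxxzz
  rot[17] = xxy$zzxxyzxxxxxyxxzzy
  rot[18] = xy$zzxxyzxxxxxyxxzzyx
  rot[19] = y$zzxxyzxxxxxyxxzzyxx
  rot[20] = $zzxxyzxxxxxyxxzzyxxy
Sorted (with $ < everything):
  sorted[0] = $zzxxyzxxxxxyxxzzyxxy
  sorted[1] = xxxxxyxxzzyxxy$zzxxyz
  sorted[2] = xxxxyxxzzyxxy$zzxxyzx
  sorted[3] = xxxyxxzzyxxy$zzxxyzxx
  sorted[4] = xxy$zzxxyzxxxxxyxxzzy
  sorted[5] = xxyxxzzyxxy$zzxxyzxxx
  sorted[6] = xxyzxxxxxyxxzzyxxy$zz
  sorted[7] = xxzzyxxy$zzxxyzxxxxxy
  sorted[8] = xy$zzxxyzxxxxxyxxzzyx
  sorted[9] = xyxxzzyxxy$zzxxyzxxxx
  sorted[10] = xyzxxxxxyxxzzyxxy$zzx
  sorted[11] = xzzyxxy$zzxxyzxxxxxyx
  sorted[12] = y$zzxxyzxxxxxyxxzzyxx
  sorted[13] = yxxy$zzxxyzxxxxxyxxzz
  sorted[14] = yxxzzyxxy$zzxxyzxxxxx
  sorted[15] = yzxxxxxyxxzzyxxy$zzxx
  sorted[16] = zxxxxxyxxzzyxxy$zzxxy
  sorted[17] = zxxyzxxxxxyxxzzyxxy$z
  sorted[18] = zyxxy$zzxxyzxxxxxyxxz
  sorted[19] = zzxxyzxxxxxyxxzzyxxy$
  sorted[20] = zzyxxy$zzxxyzxxxxxyxx
sorted[17] = zxxyzxxxxxyxxzzyxxy$z

Answer: zxxyzxxxxxyxxzzyxxy$z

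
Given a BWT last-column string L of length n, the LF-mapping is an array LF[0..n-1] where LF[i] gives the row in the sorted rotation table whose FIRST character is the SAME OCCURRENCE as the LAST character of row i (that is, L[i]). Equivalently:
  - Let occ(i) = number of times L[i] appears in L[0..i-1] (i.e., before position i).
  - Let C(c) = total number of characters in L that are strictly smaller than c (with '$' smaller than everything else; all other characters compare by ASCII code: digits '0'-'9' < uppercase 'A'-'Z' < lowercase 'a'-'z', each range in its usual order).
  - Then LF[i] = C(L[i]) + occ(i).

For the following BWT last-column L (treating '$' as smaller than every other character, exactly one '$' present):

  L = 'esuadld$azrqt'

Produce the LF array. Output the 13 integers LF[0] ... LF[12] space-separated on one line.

Answer: 5 9 11 1 3 6 4 0 2 12 8 7 10

Derivation:
Char counts: '$':1, 'a':2, 'd':2, 'e':1, 'l':1, 'q':1, 'r':1, 's':1, 't':1, 'u':1, 'z':1
C (first-col start): C('$')=0, C('a')=1, C('d')=3, C('e')=5, C('l')=6, C('q')=7, C('r')=8, C('s')=9, C('t')=10, C('u')=11, C('z')=12
L[0]='e': occ=0, LF[0]=C('e')+0=5+0=5
L[1]='s': occ=0, LF[1]=C('s')+0=9+0=9
L[2]='u': occ=0, LF[2]=C('u')+0=11+0=11
L[3]='a': occ=0, LF[3]=C('a')+0=1+0=1
L[4]='d': occ=0, LF[4]=C('d')+0=3+0=3
L[5]='l': occ=0, LF[5]=C('l')+0=6+0=6
L[6]='d': occ=1, LF[6]=C('d')+1=3+1=4
L[7]='$': occ=0, LF[7]=C('$')+0=0+0=0
L[8]='a': occ=1, LF[8]=C('a')+1=1+1=2
L[9]='z': occ=0, LF[9]=C('z')+0=12+0=12
L[10]='r': occ=0, LF[10]=C('r')+0=8+0=8
L[11]='q': occ=0, LF[11]=C('q')+0=7+0=7
L[12]='t': occ=0, LF[12]=C('t')+0=10+0=10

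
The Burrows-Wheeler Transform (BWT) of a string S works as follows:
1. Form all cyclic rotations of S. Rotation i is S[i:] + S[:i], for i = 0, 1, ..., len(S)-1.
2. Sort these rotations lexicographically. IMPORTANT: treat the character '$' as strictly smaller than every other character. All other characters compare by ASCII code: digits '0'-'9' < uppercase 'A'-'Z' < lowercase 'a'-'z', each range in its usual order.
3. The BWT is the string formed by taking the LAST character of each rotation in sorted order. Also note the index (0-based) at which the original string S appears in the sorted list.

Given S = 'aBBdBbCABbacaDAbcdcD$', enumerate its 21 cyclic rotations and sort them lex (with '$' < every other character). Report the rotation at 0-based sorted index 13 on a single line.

Answer: bCABbacaDAbcdcD$aBBdB

Derivation:
All 21 rotations (rotation i = S[i:]+S[:i]):
  rot[0] = aBBdBbCABbacaDAbcdcD$
  rot[1] = BBdBbCABbacaDAbcdcD$a
  rot[2] = BdBbCABbacaDAbcdcD$aB
  rot[3] = dBbCABbacaDAbcdcD$aBB
  rot[4] = BbCABbacaDAbcdcD$aBBd
  rot[5] = bCABbacaDAbcdcD$aBBdB
  rot[6] = CABbacaDAbcdcD$aBBdBb
  rot[7] = ABbacaDAbcdcD$aBBdBbC
  rot[8] = BbacaDAbcdcD$aBBdBbCA
  rot[9] = bacaDAbcdcD$aBBdBbCAB
  rot[10] = acaDAbcdcD$aBBdBbCABb
  rot[11] = caDAbcdcD$aBBdBbCABba
  rot[12] = aDAbcdcD$aBBdBbCABbac
  rot[13] = DAbcdcD$aBBdBbCABbaca
  rot[14] = AbcdcD$aBBdBbCABbacaD
  rot[15] = bcdcD$aBBdBbCABbacaDA
  rot[16] = cdcD$aBBdBbCABbacaDAb
  rot[17] = dcD$aBBdBbCABbacaDAbc
  rot[18] = cD$aBBdBbCABbacaDAbcd
  rot[19] = D$aBBdBbCABbacaDAbcdc
  rot[20] = $aBBdBbCABbacaDAbcdcD
Sorted (with $ < everything):
  sorted[0] = $aBBdBbCABbacaDAbcdcD
  sorted[1] = ABbacaDAbcdcD$aBBdBbC
  sorted[2] = AbcdcD$aBBdBbCABbacaD
  sorted[3] = BBdBbCABbacaDAbcdcD$a
  sorted[4] = BbCABbacaDAbcdcD$aBBd
  sorted[5] = BbacaDAbcdcD$aBBdBbCA
  sorted[6] = BdBbCABbacaDAbcdcD$aB
  sorted[7] = CABbacaDAbcdcD$aBBdBb
  sorted[8] = D$aBBdBbCABbacaDAbcdc
  sorted[9] = DAbcdcD$aBBdBbCABbaca
  sorted[10] = aBBdBbCABbacaDAbcdcD$
  sorted[11] = aDAbcdcD$aBBdBbCABbac
  sorted[12] = acaDAbcdcD$aBBdBbCABb
  sorted[13] = bCABbacaDAbcdcD$aBBdB
  sorted[14] = bacaDAbcdcD$aBBdBbCAB
  sorted[15] = bcdcD$aBBdBbCABbacaDA
  sorted[16] = cD$aBBdBbCABbacaDAbcd
  sorted[17] = caDAbcdcD$aBBdBbCABba
  sorted[18] = cdcD$aBBdBbCABbacaDAb
  sorted[19] = dBbCABbacaDAbcdcD$aBB
  sorted[20] = dcD$aBBdBbCABbacaDAbc
sorted[13] = bCABbacaDAbcdcD$aBBdB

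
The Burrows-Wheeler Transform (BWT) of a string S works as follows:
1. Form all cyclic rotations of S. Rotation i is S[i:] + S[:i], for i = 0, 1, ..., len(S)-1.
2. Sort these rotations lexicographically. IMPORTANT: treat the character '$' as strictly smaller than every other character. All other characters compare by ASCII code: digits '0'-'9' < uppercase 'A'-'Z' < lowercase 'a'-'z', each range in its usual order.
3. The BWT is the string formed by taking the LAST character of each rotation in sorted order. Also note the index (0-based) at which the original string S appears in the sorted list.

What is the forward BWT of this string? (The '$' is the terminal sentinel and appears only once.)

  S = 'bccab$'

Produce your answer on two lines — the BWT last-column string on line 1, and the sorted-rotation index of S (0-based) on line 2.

Answer: bca$cb
3

Derivation:
All 6 rotations (rotation i = S[i:]+S[:i]):
  rot[0] = bccab$
  rot[1] = ccab$b
  rot[2] = cab$bc
  rot[3] = ab$bcc
  rot[4] = b$bcca
  rot[5] = $bccab
Sorted (with $ < everything):
  sorted[0] = $bccab  (last char: 'b')
  sorted[1] = ab$bcc  (last char: 'c')
  sorted[2] = b$bcca  (last char: 'a')
  sorted[3] = bccab$  (last char: '$')
  sorted[4] = cab$bc  (last char: 'c')
  sorted[5] = ccab$b  (last char: 'b')
Last column: bca$cb
Original string S is at sorted index 3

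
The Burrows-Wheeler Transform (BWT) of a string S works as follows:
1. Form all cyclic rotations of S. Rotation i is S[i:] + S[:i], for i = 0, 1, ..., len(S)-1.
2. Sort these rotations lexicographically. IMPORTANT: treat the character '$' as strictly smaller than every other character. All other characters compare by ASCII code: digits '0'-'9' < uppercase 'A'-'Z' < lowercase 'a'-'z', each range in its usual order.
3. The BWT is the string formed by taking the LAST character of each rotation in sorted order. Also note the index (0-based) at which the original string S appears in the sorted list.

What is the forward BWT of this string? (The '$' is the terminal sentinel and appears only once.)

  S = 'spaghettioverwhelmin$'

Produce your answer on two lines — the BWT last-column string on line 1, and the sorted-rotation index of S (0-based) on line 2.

Answer: nphvhawgmteliise$teor
16

Derivation:
All 21 rotations (rotation i = S[i:]+S[:i]):
  rot[0] = spaghettioverwhelmin$
  rot[1] = paghettioverwhelmin$s
  rot[2] = aghettioverwhelmin$sp
  rot[3] = ghettioverwhelmin$spa
  rot[4] = hettioverwhelmin$spag
  rot[5] = ettioverwhelmin$spagh
  rot[6] = ttioverwhelmin$spaghe
  rot[7] = tioverwhelmin$spaghet
  rot[8] = ioverwhelmin$spaghett
  rot[9] = overwhelmin$spaghetti
  rot[10] = verwhelmin$spaghettio
  rot[11] = erwhelmin$spaghettiov
  rot[12] = rwhelmin$spaghettiove
  rot[13] = whelmin$spaghettiover
  rot[14] = helmin$spaghettioverw
  rot[15] = elmin$spaghettioverwh
  rot[16] = lmin$spaghettioverwhe
  rot[17] = min$spaghettioverwhel
  rot[18] = in$spaghettioverwhelm
  rot[19] = n$spaghettioverwhelmi
  rot[20] = $spaghettioverwhelmin
Sorted (with $ < everything):
  sorted[0] = $spaghettioverwhelmin  (last char: 'n')
  sorted[1] = aghettioverwhelmin$sp  (last char: 'p')
  sorted[2] = elmin$spaghettioverwh  (last char: 'h')
  sorted[3] = erwhelmin$spaghettiov  (last char: 'v')
  sorted[4] = ettioverwhelmin$spagh  (last char: 'h')
  sorted[5] = ghettioverwhelmin$spa  (last char: 'a')
  sorted[6] = helmin$spaghettioverw  (last char: 'w')
  sorted[7] = hettioverwhelmin$spag  (last char: 'g')
  sorted[8] = in$spaghettioverwhelm  (last char: 'm')
  sorted[9] = ioverwhelmin$spaghett  (last char: 't')
  sorted[10] = lmin$spaghettioverwhe  (last char: 'e')
  sorted[11] = min$spaghettioverwhel  (last char: 'l')
  sorted[12] = n$spaghettioverwhelmi  (last char: 'i')
  sorted[13] = overwhelmin$spaghetti  (last char: 'i')
  sorted[14] = paghettioverwhelmin$s  (last char: 's')
  sorted[15] = rwhelmin$spaghettiove  (last char: 'e')
  sorted[16] = spaghettioverwhelmin$  (last char: '$')
  sorted[17] = tioverwhelmin$spaghet  (last char: 't')
  sorted[18] = ttioverwhelmin$spaghe  (last char: 'e')
  sorted[19] = verwhelmin$spaghettio  (last char: 'o')
  sorted[20] = whelmin$spaghettiover  (last char: 'r')
Last column: nphvhawgmteliise$teor
Original string S is at sorted index 16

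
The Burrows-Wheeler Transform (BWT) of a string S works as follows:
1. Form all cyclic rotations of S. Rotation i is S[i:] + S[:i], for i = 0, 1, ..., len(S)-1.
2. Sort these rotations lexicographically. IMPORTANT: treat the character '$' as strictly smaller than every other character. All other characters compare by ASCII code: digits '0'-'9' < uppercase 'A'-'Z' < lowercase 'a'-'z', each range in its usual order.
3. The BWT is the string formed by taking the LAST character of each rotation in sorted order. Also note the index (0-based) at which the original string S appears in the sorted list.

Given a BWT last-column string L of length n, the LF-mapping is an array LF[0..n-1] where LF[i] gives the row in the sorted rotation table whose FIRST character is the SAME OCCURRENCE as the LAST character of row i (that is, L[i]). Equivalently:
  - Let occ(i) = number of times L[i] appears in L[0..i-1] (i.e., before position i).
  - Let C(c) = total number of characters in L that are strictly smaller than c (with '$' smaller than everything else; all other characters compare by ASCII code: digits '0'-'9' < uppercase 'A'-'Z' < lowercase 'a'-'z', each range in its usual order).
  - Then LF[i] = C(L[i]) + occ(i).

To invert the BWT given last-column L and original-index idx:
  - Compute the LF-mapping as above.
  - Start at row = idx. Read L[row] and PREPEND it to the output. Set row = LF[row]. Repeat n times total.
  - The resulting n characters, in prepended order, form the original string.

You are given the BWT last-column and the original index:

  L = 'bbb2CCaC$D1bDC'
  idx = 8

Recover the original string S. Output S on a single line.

Answer: Db2CCCDaCbb1b$

Derivation:
LF mapping: 10 11 12 2 3 4 9 5 0 7 1 13 8 6
Walk LF starting at row 8, prepending L[row]:
  step 1: row=8, L[8]='$', prepend. Next row=LF[8]=0
  step 2: row=0, L[0]='b', prepend. Next row=LF[0]=10
  step 3: row=10, L[10]='1', prepend. Next row=LF[10]=1
  step 4: row=1, L[1]='b', prepend. Next row=LF[1]=11
  step 5: row=11, L[11]='b', prepend. Next row=LF[11]=13
  step 6: row=13, L[13]='C', prepend. Next row=LF[13]=6
  step 7: row=6, L[6]='a', prepend. Next row=LF[6]=9
  step 8: row=9, L[9]='D', prepend. Next row=LF[9]=7
  step 9: row=7, L[7]='C', prepend. Next row=LF[7]=5
  step 10: row=5, L[5]='C', prepend. Next row=LF[5]=4
  step 11: row=4, L[4]='C', prepend. Next row=LF[4]=3
  step 12: row=3, L[3]='2', prepend. Next row=LF[3]=2
  step 13: row=2, L[2]='b', prepend. Next row=LF[2]=12
  step 14: row=12, L[12]='D', prepend. Next row=LF[12]=8
Reversed output: Db2CCCDaCbb1b$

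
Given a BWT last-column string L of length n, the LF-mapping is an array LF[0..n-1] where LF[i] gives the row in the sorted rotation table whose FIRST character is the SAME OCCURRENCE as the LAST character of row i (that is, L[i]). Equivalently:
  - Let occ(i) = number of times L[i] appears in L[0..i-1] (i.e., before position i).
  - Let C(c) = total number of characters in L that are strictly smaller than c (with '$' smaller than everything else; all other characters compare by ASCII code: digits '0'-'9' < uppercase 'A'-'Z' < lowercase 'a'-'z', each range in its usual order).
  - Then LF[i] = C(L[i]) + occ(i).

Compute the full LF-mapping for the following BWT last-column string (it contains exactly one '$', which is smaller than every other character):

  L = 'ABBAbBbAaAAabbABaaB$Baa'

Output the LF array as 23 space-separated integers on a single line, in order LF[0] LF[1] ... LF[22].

Char counts: '$':1, 'A':6, 'B':6, 'a':6, 'b':4
C (first-col start): C('$')=0, C('A')=1, C('B')=7, C('a')=13, C('b')=19
L[0]='A': occ=0, LF[0]=C('A')+0=1+0=1
L[1]='B': occ=0, LF[1]=C('B')+0=7+0=7
L[2]='B': occ=1, LF[2]=C('B')+1=7+1=8
L[3]='A': occ=1, LF[3]=C('A')+1=1+1=2
L[4]='b': occ=0, LF[4]=C('b')+0=19+0=19
L[5]='B': occ=2, LF[5]=C('B')+2=7+2=9
L[6]='b': occ=1, LF[6]=C('b')+1=19+1=20
L[7]='A': occ=2, LF[7]=C('A')+2=1+2=3
L[8]='a': occ=0, LF[8]=C('a')+0=13+0=13
L[9]='A': occ=3, LF[9]=C('A')+3=1+3=4
L[10]='A': occ=4, LF[10]=C('A')+4=1+4=5
L[11]='a': occ=1, LF[11]=C('a')+1=13+1=14
L[12]='b': occ=2, LF[12]=C('b')+2=19+2=21
L[13]='b': occ=3, LF[13]=C('b')+3=19+3=22
L[14]='A': occ=5, LF[14]=C('A')+5=1+5=6
L[15]='B': occ=3, LF[15]=C('B')+3=7+3=10
L[16]='a': occ=2, LF[16]=C('a')+2=13+2=15
L[17]='a': occ=3, LF[17]=C('a')+3=13+3=16
L[18]='B': occ=4, LF[18]=C('B')+4=7+4=11
L[19]='$': occ=0, LF[19]=C('$')+0=0+0=0
L[20]='B': occ=5, LF[20]=C('B')+5=7+5=12
L[21]='a': occ=4, LF[21]=C('a')+4=13+4=17
L[22]='a': occ=5, LF[22]=C('a')+5=13+5=18

Answer: 1 7 8 2 19 9 20 3 13 4 5 14 21 22 6 10 15 16 11 0 12 17 18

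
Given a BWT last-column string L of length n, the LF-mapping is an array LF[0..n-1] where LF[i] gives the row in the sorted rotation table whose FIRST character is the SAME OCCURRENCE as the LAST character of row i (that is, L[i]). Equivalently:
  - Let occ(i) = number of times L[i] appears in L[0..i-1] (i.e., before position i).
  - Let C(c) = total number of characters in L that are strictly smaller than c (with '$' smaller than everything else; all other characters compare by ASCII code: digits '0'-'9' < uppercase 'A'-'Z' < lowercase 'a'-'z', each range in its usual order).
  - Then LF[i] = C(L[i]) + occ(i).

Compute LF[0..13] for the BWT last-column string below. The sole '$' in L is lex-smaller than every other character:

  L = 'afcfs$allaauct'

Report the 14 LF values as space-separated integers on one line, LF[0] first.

Answer: 1 7 5 8 11 0 2 9 10 3 4 13 6 12

Derivation:
Char counts: '$':1, 'a':4, 'c':2, 'f':2, 'l':2, 's':1, 't':1, 'u':1
C (first-col start): C('$')=0, C('a')=1, C('c')=5, C('f')=7, C('l')=9, C('s')=11, C('t')=12, C('u')=13
L[0]='a': occ=0, LF[0]=C('a')+0=1+0=1
L[1]='f': occ=0, LF[1]=C('f')+0=7+0=7
L[2]='c': occ=0, LF[2]=C('c')+0=5+0=5
L[3]='f': occ=1, LF[3]=C('f')+1=7+1=8
L[4]='s': occ=0, LF[4]=C('s')+0=11+0=11
L[5]='$': occ=0, LF[5]=C('$')+0=0+0=0
L[6]='a': occ=1, LF[6]=C('a')+1=1+1=2
L[7]='l': occ=0, LF[7]=C('l')+0=9+0=9
L[8]='l': occ=1, LF[8]=C('l')+1=9+1=10
L[9]='a': occ=2, LF[9]=C('a')+2=1+2=3
L[10]='a': occ=3, LF[10]=C('a')+3=1+3=4
L[11]='u': occ=0, LF[11]=C('u')+0=13+0=13
L[12]='c': occ=1, LF[12]=C('c')+1=5+1=6
L[13]='t': occ=0, LF[13]=C('t')+0=12+0=12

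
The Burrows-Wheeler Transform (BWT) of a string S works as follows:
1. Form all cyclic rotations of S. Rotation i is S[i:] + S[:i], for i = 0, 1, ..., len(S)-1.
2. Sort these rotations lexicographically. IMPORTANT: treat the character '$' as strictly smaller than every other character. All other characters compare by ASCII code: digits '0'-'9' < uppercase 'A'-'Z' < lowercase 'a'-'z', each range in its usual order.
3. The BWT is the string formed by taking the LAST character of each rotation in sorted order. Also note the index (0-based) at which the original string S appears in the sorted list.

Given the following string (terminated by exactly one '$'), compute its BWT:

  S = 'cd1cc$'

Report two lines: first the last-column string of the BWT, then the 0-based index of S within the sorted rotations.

Answer: cdc1$c
4

Derivation:
All 6 rotations (rotation i = S[i:]+S[:i]):
  rot[0] = cd1cc$
  rot[1] = d1cc$c
  rot[2] = 1cc$cd
  rot[3] = cc$cd1
  rot[4] = c$cd1c
  rot[5] = $cd1cc
Sorted (with $ < everything):
  sorted[0] = $cd1cc  (last char: 'c')
  sorted[1] = 1cc$cd  (last char: 'd')
  sorted[2] = c$cd1c  (last char: 'c')
  sorted[3] = cc$cd1  (last char: '1')
  sorted[4] = cd1cc$  (last char: '$')
  sorted[5] = d1cc$c  (last char: 'c')
Last column: cdc1$c
Original string S is at sorted index 4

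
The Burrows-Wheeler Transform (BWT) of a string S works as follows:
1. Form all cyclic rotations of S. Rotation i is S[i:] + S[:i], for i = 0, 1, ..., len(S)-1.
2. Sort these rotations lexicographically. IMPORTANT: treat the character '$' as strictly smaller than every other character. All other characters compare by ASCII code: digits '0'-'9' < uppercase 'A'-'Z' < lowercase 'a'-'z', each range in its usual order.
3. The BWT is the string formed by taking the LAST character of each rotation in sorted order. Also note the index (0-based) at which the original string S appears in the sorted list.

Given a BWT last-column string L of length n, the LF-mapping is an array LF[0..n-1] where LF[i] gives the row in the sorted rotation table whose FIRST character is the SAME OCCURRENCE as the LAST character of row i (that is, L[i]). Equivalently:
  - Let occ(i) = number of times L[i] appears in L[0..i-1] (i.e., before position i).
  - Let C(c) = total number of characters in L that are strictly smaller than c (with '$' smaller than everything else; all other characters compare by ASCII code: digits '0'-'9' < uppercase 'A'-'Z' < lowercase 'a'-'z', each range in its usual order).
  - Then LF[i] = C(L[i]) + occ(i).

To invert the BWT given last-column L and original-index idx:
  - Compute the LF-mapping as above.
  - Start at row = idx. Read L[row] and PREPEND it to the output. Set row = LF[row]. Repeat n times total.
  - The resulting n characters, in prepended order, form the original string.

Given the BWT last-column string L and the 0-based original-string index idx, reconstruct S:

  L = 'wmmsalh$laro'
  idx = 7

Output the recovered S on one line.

Answer: marshmallow$

Derivation:
LF mapping: 11 6 7 10 1 4 3 0 5 2 9 8
Walk LF starting at row 7, prepending L[row]:
  step 1: row=7, L[7]='$', prepend. Next row=LF[7]=0
  step 2: row=0, L[0]='w', prepend. Next row=LF[0]=11
  step 3: row=11, L[11]='o', prepend. Next row=LF[11]=8
  step 4: row=8, L[8]='l', prepend. Next row=LF[8]=5
  step 5: row=5, L[5]='l', prepend. Next row=LF[5]=4
  step 6: row=4, L[4]='a', prepend. Next row=LF[4]=1
  step 7: row=1, L[1]='m', prepend. Next row=LF[1]=6
  step 8: row=6, L[6]='h', prepend. Next row=LF[6]=3
  step 9: row=3, L[3]='s', prepend. Next row=LF[3]=10
  step 10: row=10, L[10]='r', prepend. Next row=LF[10]=9
  step 11: row=9, L[9]='a', prepend. Next row=LF[9]=2
  step 12: row=2, L[2]='m', prepend. Next row=LF[2]=7
Reversed output: marshmallow$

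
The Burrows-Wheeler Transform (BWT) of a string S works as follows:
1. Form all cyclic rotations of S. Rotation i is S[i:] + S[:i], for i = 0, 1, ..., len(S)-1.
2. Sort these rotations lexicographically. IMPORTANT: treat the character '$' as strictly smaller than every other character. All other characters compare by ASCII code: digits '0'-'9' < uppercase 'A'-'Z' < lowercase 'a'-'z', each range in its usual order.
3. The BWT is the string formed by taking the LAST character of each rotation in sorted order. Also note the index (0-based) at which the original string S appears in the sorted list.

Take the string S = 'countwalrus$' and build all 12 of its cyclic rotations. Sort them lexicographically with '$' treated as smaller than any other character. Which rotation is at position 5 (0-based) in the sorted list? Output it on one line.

All 12 rotations (rotation i = S[i:]+S[:i]):
  rot[0] = countwalrus$
  rot[1] = ountwalrus$c
  rot[2] = untwalrus$co
  rot[3] = ntwalrus$cou
  rot[4] = twalrus$coun
  rot[5] = walrus$count
  rot[6] = alrus$countw
  rot[7] = lrus$countwa
  rot[8] = rus$countwal
  rot[9] = us$countwalr
  rot[10] = s$countwalru
  rot[11] = $countwalrus
Sorted (with $ < everything):
  sorted[0] = $countwalrus
  sorted[1] = alrus$countw
  sorted[2] = countwalrus$
  sorted[3] = lrus$countwa
  sorted[4] = ntwalrus$cou
  sorted[5] = ountwalrus$c
  sorted[6] = rus$countwal
  sorted[7] = s$countwalru
  sorted[8] = twalrus$coun
  sorted[9] = untwalrus$co
  sorted[10] = us$countwalr
  sorted[11] = walrus$count
sorted[5] = ountwalrus$c

Answer: ountwalrus$c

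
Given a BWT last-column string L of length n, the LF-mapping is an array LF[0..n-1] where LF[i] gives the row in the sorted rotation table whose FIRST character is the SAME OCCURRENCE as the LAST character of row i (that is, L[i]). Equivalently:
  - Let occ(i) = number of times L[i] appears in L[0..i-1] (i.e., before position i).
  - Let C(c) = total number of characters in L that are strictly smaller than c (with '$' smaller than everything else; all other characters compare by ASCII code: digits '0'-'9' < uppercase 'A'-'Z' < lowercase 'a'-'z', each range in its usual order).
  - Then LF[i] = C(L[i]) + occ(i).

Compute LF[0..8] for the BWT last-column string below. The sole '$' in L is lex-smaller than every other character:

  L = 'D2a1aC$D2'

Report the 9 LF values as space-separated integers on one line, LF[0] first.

Char counts: '$':1, '1':1, '2':2, 'C':1, 'D':2, 'a':2
C (first-col start): C('$')=0, C('1')=1, C('2')=2, C('C')=4, C('D')=5, C('a')=7
L[0]='D': occ=0, LF[0]=C('D')+0=5+0=5
L[1]='2': occ=0, LF[1]=C('2')+0=2+0=2
L[2]='a': occ=0, LF[2]=C('a')+0=7+0=7
L[3]='1': occ=0, LF[3]=C('1')+0=1+0=1
L[4]='a': occ=1, LF[4]=C('a')+1=7+1=8
L[5]='C': occ=0, LF[5]=C('C')+0=4+0=4
L[6]='$': occ=0, LF[6]=C('$')+0=0+0=0
L[7]='D': occ=1, LF[7]=C('D')+1=5+1=6
L[8]='2': occ=1, LF[8]=C('2')+1=2+1=3

Answer: 5 2 7 1 8 4 0 6 3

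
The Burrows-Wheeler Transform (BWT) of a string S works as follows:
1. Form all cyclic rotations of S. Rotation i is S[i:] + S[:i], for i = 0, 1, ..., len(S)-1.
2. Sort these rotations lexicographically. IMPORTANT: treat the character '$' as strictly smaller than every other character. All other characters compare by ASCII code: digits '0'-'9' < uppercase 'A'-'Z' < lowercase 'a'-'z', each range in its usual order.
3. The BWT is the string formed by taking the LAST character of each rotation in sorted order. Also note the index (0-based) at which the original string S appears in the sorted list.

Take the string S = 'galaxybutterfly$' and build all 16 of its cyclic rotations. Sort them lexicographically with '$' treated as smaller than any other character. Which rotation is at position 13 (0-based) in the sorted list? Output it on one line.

Answer: xybutterfly$gala

Derivation:
All 16 rotations (rotation i = S[i:]+S[:i]):
  rot[0] = galaxybutterfly$
  rot[1] = alaxybutterfly$g
  rot[2] = laxybutterfly$ga
  rot[3] = axybutterfly$gal
  rot[4] = xybutterfly$gala
  rot[5] = ybutterfly$galax
  rot[6] = butterfly$galaxy
  rot[7] = utterfly$galaxyb
  rot[8] = tterfly$galaxybu
  rot[9] = terfly$galaxybut
  rot[10] = erfly$galaxybutt
  rot[11] = rfly$galaxybutte
  rot[12] = fly$galaxybutter
  rot[13] = ly$galaxybutterf
  rot[14] = y$galaxybutterfl
  rot[15] = $galaxybutterfly
Sorted (with $ < everything):
  sorted[0] = $galaxybutterfly
  sorted[1] = alaxybutterfly$g
  sorted[2] = axybutterfly$gal
  sorted[3] = butterfly$galaxy
  sorted[4] = erfly$galaxybutt
  sorted[5] = fly$galaxybutter
  sorted[6] = galaxybutterfly$
  sorted[7] = laxybutterfly$ga
  sorted[8] = ly$galaxybutterf
  sorted[9] = rfly$galaxybutte
  sorted[10] = terfly$galaxybut
  sorted[11] = tterfly$galaxybu
  sorted[12] = utterfly$galaxyb
  sorted[13] = xybutterfly$gala
  sorted[14] = y$galaxybutterfl
  sorted[15] = ybutterfly$galax
sorted[13] = xybutterfly$gala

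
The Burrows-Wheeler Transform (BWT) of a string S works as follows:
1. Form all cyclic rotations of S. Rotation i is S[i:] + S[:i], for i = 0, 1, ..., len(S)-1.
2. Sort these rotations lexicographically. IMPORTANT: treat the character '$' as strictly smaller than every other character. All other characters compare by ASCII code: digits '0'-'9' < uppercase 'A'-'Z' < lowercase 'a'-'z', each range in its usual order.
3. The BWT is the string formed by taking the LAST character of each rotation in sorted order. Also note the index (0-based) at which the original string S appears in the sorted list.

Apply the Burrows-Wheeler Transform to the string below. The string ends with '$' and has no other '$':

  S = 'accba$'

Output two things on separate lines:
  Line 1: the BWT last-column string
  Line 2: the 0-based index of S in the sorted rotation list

Answer: ab$cca
2

Derivation:
All 6 rotations (rotation i = S[i:]+S[:i]):
  rot[0] = accba$
  rot[1] = ccba$a
  rot[2] = cba$ac
  rot[3] = ba$acc
  rot[4] = a$accb
  rot[5] = $accba
Sorted (with $ < everything):
  sorted[0] = $accba  (last char: 'a')
  sorted[1] = a$accb  (last char: 'b')
  sorted[2] = accba$  (last char: '$')
  sorted[3] = ba$acc  (last char: 'c')
  sorted[4] = cba$ac  (last char: 'c')
  sorted[5] = ccba$a  (last char: 'a')
Last column: ab$cca
Original string S is at sorted index 2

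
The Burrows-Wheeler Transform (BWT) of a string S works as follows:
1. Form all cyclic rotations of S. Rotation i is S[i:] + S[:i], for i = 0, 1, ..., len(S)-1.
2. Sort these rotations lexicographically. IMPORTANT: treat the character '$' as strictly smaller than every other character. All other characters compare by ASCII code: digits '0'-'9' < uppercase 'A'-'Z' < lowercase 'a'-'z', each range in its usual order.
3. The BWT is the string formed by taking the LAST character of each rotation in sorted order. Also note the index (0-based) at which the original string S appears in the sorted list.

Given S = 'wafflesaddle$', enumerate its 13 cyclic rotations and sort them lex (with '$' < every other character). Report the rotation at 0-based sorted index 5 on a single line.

All 13 rotations (rotation i = S[i:]+S[:i]):
  rot[0] = wafflesaddle$
  rot[1] = afflesaddle$w
  rot[2] = fflesaddle$wa
  rot[3] = flesaddle$waf
  rot[4] = lesaddle$waff
  rot[5] = esaddle$waffl
  rot[6] = saddle$waffle
  rot[7] = addle$waffles
  rot[8] = ddle$wafflesa
  rot[9] = dle$wafflesad
  rot[10] = le$wafflesadd
  rot[11] = e$wafflesaddl
  rot[12] = $wafflesaddle
Sorted (with $ < everything):
  sorted[0] = $wafflesaddle
  sorted[1] = addle$waffles
  sorted[2] = afflesaddle$w
  sorted[3] = ddle$wafflesa
  sorted[4] = dle$wafflesad
  sorted[5] = e$wafflesaddl
  sorted[6] = esaddle$waffl
  sorted[7] = fflesaddle$wa
  sorted[8] = flesaddle$waf
  sorted[9] = le$wafflesadd
  sorted[10] = lesaddle$waff
  sorted[11] = saddle$waffle
  sorted[12] = wafflesaddle$
sorted[5] = e$wafflesaddl

Answer: e$wafflesaddl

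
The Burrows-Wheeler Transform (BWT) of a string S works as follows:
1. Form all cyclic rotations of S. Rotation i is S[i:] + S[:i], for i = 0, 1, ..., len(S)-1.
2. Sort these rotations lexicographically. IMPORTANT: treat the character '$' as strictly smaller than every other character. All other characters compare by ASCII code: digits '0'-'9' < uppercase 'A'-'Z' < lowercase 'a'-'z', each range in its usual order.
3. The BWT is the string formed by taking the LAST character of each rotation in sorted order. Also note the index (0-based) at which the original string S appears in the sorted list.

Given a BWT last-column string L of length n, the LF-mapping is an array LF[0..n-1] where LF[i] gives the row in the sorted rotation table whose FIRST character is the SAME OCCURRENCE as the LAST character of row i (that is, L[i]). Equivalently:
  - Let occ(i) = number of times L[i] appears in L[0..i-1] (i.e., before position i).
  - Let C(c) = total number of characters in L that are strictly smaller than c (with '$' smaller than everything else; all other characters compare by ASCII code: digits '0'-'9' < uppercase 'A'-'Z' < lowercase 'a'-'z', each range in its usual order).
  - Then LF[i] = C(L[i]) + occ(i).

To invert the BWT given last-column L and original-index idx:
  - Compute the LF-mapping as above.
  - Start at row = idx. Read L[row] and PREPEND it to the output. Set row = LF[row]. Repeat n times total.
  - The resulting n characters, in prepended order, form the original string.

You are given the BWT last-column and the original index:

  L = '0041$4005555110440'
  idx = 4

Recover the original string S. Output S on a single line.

LF mapping: 1 2 10 7 0 11 3 4 14 15 16 17 8 9 5 12 13 6
Walk LF starting at row 4, prepending L[row]:
  step 1: row=4, L[4]='$', prepend. Next row=LF[4]=0
  step 2: row=0, L[0]='0', prepend. Next row=LF[0]=1
  step 3: row=1, L[1]='0', prepend. Next row=LF[1]=2
  step 4: row=2, L[2]='4', prepend. Next row=LF[2]=10
  step 5: row=10, L[10]='5', prepend. Next row=LF[10]=16
  step 6: row=16, L[16]='4', prepend. Next row=LF[16]=13
  step 7: row=13, L[13]='1', prepend. Next row=LF[13]=9
  step 8: row=9, L[9]='5', prepend. Next row=LF[9]=15
  step 9: row=15, L[15]='4', prepend. Next row=LF[15]=12
  step 10: row=12, L[12]='1', prepend. Next row=LF[12]=8
  step 11: row=8, L[8]='5', prepend. Next row=LF[8]=14
  step 12: row=14, L[14]='0', prepend. Next row=LF[14]=5
  step 13: row=5, L[5]='4', prepend. Next row=LF[5]=11
  step 14: row=11, L[11]='5', prepend. Next row=LF[11]=17
  step 15: row=17, L[17]='0', prepend. Next row=LF[17]=6
  step 16: row=6, L[6]='0', prepend. Next row=LF[6]=3
  step 17: row=3, L[3]='1', prepend. Next row=LF[3]=7
  step 18: row=7, L[7]='0', prepend. Next row=LF[7]=4
Reversed output: 01005405145145400$

Answer: 01005405145145400$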